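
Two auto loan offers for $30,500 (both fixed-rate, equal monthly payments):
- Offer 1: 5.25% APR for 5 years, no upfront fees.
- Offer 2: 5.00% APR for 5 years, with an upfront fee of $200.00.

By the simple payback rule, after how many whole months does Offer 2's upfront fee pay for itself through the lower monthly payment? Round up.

58 months

Offer 1: at 5.25% the monthly rate is 0.0043750, so the payment is 30,500 × 0.0043750 / (1 − 1.0043750^−60) = $579.07.
Offer 2: at 5.00% the monthly rate is 0.0041667, so the payment is 30,500 × 0.0041667 / (1 − 1.0041667^−60) = $575.57.
Monthly savings = $579.07 − $575.57 = $3.50.
Break-even = $200.00 / $3.50 = 57.14 → 58 months.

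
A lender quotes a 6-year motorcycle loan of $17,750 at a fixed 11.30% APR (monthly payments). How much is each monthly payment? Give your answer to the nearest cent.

Monthly rate = 11.3%/12 = 0.0094167; payment = 17,750 × 0.0094167 / (1 − (1+0.0094167)^−72) = $340.59.

$340.59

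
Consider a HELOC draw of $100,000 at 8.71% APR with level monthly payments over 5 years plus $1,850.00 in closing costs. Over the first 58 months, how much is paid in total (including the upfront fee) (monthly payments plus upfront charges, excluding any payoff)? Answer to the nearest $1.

$121,434

At 8.71% the monthly rate is 0.0072583, so the payment is 100,000 × 0.0072583 / (1 − 1.0072583^−60) = $2,061.79.
Total outlay = 58 × $2,061.79 + $1,850.00 = $121,433.82.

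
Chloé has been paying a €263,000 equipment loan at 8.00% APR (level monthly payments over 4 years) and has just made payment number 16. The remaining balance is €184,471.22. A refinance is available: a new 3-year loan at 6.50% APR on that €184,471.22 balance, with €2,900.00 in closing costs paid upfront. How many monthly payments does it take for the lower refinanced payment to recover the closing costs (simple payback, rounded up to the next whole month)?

4 months

Current payment = 263,000 × 8%/12 / (1 − (1+0.0066667)^−48) = €6,420.60.
Refinanced payment = 184,471.22 × 0.0054167 / (1 − (1+0.0054167)^−36) = €5,653.86.
Monthly savings = €6,420.60 − €5,653.86 = €766.74.
Break-even = €2,900.00 / €766.74 = 3.78 → 4 months.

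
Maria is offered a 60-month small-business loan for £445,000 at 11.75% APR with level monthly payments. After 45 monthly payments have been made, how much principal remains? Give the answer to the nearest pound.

With monthly rate i = 11.75%/12 = 0.0097917, the balance after k of n payments is P · [(1+i)^n − (1+i)^k] / [(1+i)^n − 1].
(1+0.0097917)^60 = 1.79434910 and (1+0.0097917)^45 = 1.55035161, so the balance is 445,000 × (1.79434910 − 1.55035161) / (1.79434910 − 1) = £136,689.12.

£136,689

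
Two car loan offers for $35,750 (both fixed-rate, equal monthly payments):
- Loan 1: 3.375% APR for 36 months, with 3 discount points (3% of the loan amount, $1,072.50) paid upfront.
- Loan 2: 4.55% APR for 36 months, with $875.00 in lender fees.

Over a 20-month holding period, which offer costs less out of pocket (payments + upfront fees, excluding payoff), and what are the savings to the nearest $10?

Loan 1 by $180

Loan 1: monthly rate = 3.375%/12 = 0.0028125; payment = 35,750 × 0.0028125 / (1 − (1+0.0028125)^−36) = $1,045.57.
Loan 2: at 4.55% the monthly rate is 0.0037917, so the payment is 35,750 × 0.0037917 / (1 − 1.0037917^−36) = $1,064.25.
Over 20 months: Loan 1 costs 20 × $1,045.57 + $1,072.50 = $21,983.90; Loan 2 costs 20 × $1,064.25 + $875.00 = $22,160.00.
Loan 1 is cheaper by $22,160.00 − $21,983.90 = $176.10.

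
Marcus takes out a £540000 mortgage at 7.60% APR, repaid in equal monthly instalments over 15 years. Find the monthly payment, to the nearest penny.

Monthly rate = 7.6%/12 = 0.0063333; payment = 540,000 × 0.0063333 / (1 − (1+0.0063333)^−180) = £5,036.60.

£5,036.60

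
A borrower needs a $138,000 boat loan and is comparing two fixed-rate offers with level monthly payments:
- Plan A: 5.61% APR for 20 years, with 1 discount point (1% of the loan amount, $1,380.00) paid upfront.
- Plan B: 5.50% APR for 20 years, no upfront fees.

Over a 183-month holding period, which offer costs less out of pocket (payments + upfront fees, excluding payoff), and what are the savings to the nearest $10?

Plan B by $2,950

Plan A: monthly rate = 5.61%/12 = 0.0046750; payment = 138,000 × 0.0046750 / (1 − (1+0.0046750)^−240) = $957.88.
Plan B: monthly rate = 5.5%/12 = 0.0045833; payment = 138,000 × 0.0045833 / (1 − (1+0.0045833)^−240) = $949.28.
Over 183 months: Plan A costs 183 × $957.88 + $1,380.00 = $176,672.04; Plan B costs 183 × $949.28 = $173,718.24.
Plan B is cheaper by $176,672.04 − $173,718.24 = $2,953.80.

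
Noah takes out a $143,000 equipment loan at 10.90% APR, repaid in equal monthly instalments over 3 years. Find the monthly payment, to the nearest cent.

$4,674.87

At 10.90% the monthly rate is 0.0090833, so the payment is 143,000 × 0.0090833 / (1 − 1.0090833^−36) = $4,674.87.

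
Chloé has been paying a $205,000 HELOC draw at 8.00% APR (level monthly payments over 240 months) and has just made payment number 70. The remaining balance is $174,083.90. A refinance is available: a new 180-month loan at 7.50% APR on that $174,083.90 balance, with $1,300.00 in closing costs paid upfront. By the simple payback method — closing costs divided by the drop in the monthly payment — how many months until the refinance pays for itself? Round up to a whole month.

13 months

Current payment = 205,000 × 8%/12 / (1 − (1+0.0066667)^−240) = $1,714.70.
Refinanced payment = 174,083.90 × 0.0062500 / (1 − (1+0.0062500)^−180) = $1,613.78.
Monthly savings = $1,714.70 − $1,613.78 = $100.92.
Break-even = $1,300.00 / $100.92 = 12.88 → 13 months.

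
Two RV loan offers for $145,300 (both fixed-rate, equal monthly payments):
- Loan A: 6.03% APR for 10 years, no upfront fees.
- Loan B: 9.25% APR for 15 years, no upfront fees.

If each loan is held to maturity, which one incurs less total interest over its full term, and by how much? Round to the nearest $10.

Loan A: at 6.03% the monthly rate is 0.0050250, so the payment is 145,300 × 0.0050250 / (1 − 1.0050250^−120) = $1,615.32.
Total interest on Loan A = 120 × $1,615.32 − $145,300 = $48,538.40.
Loan B: at 9.25% the monthly rate is 0.0077083, so the payment is 145,300 × 0.0077083 / (1 − 1.0077083^−180) = $1,495.42.
Total interest on Loan B = 180 × $1,495.42 − $145,300 = $123,875.60.
Loan A is lower by $75,337.20.

Loan A by $75,340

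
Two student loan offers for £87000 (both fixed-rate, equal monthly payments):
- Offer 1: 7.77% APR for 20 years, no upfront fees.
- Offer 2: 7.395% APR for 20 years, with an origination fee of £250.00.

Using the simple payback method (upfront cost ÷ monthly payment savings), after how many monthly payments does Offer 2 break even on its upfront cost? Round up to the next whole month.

Offer 1: monthly rate = 7.77%/12 = 0.0064750; payment = 87,000 × 0.0064750 / (1 − (1+0.0064750)^−240) = £715.30.
Offer 2: monthly rate = 7.395%/12 = 0.0061625; payment = 87,000 × 0.0061625 / (1 − (1+0.0061625)^−240) = £695.29.
Monthly savings = £715.30 − £695.29 = £20.01.
Break-even = £250.00 / £20.01 = 12.49 → 13 months.

13 months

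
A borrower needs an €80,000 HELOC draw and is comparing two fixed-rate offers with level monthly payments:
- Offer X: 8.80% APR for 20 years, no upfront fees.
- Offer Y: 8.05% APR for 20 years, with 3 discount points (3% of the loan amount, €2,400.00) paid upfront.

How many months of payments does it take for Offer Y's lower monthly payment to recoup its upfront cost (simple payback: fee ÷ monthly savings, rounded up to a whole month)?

64 months

Offer X: monthly rate = 8.8%/12 = 0.0073333; payment = 80,000 × 0.0073333 / (1 − (1+0.0073333)^−240) = €709.52.
Offer Y: at 8.05% the monthly rate is 0.0067083, so the payment is 80,000 × 0.0067083 / (1 − 1.0067083^−240) = €671.64.
Monthly savings = €709.52 − €671.64 = €37.88.
Break-even = €2,400.00 / €37.88 = 63.36 → 64 months.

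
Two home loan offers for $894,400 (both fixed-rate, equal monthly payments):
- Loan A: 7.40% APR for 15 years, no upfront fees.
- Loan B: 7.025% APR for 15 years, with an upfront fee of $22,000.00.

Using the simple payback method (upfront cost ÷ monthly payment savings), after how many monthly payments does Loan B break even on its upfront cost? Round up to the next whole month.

117 months

Loan A: monthly rate = 7.4%/12 = 0.0061667; payment = 894,400 × 0.0061667 / (1 − (1+0.0061667)^−180) = $8,240.45.
Loan B: at 7.025% the monthly rate is 0.0058542, so the payment is 894,400 × 0.0058542 / (1 − 1.0058542^−180) = $8,051.63.
Monthly savings = $8,240.45 − $8,051.63 = $188.82.
Break-even = $22,000.00 / $188.82 = 116.51 → 117 months.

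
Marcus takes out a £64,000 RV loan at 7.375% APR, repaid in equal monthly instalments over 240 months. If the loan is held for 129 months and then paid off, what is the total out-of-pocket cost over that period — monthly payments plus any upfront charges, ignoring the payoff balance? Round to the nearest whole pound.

£65,880

At 7.375% the monthly rate is 0.0061458, so the payment is 64,000 × 0.0061458 / (1 − 1.0061458^−240) = £510.70.
Total outlay = 129 × £510.70 = £65,880.30.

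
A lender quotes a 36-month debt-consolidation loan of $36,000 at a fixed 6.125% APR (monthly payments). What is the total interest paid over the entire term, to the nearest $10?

$3,500

Monthly rate = 6.125%/12 = 0.0051042; payment = 36,000 × 0.0051042 / (1 − (1+0.0051042)^−36) = $1,097.23.
Total paid = 36 × $1,097.23 = $39,500.28; interest = $39,500.28 − $36,000 = $3,500.28.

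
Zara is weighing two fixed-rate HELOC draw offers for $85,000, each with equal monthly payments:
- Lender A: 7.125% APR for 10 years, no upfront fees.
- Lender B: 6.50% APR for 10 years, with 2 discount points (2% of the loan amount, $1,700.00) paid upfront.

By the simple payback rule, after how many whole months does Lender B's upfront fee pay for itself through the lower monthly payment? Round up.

Lender A: at 7.125% the monthly rate is 0.0059375, so the payment is 85,000 × 0.0059375 / (1 − 1.0059375^−120) = $992.41.
Lender B: at 6.50% the monthly rate is 0.0054167, so the payment is 85,000 × 0.0054167 / (1 − 1.0054167^−120) = $965.16.
Monthly savings = $992.41 − $965.16 = $27.25.
Break-even = $1,700.00 / $27.25 = 62.39 → 63 months.

63 months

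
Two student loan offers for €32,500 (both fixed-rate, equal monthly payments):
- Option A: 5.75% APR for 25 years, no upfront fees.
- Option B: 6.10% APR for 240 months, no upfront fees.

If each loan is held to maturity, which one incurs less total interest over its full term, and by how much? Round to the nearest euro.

Option A: at 5.75% the monthly rate is 0.0047917, so the payment is 32,500 × 0.0047917 / (1 − 1.0047917^−300) = €204.46.
Total interest on Option A = 300 × €204.46 − €32,500 = €28,838.00.
Option B: at 6.10% the monthly rate is 0.0050833, so the payment is 32,500 × 0.0050833 / (1 − 1.0050833^−240) = €234.72.
Total interest on Option B = 240 × €234.72 − €32,500 = €23,832.80.
Option B is lower by €5,005.20.

Option B by €5,005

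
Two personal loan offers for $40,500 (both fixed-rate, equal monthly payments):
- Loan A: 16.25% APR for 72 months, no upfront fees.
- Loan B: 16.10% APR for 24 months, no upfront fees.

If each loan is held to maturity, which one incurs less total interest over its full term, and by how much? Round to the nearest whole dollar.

Loan B by $16,017

Loan A: monthly rate = 16.25%/12 = 0.0135417; payment = 40,500 × 0.0135417 / (1 − (1+0.0135417)^−72) = $884.10.
Total interest on Loan A = 72 × $884.10 − $40,500 = $23,155.20.
Loan B: at 16.10% the monthly rate is 0.0134167, so the payment is 40,500 × 0.0134167 / (1 − 1.0134167^−24) = $1,984.94.
Total interest on Loan B = 24 × $1,984.94 − $40,500 = $7,138.56.
Loan B is lower by $16,016.64.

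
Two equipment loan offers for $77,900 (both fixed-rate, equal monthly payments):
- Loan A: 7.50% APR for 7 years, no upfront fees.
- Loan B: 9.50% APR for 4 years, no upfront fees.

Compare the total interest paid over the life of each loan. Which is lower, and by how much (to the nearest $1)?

Loan A: at 7.50% the monthly rate is 0.0062500, so the payment is 77,900 × 0.0062500 / (1 − 1.0062500^−84) = $1,194.85.
Total interest on Loan A = 84 × $1,194.85 − $77,900 = $22,467.40.
Loan B: monthly rate = 9.5%/12 = 0.0079167; payment = 77,900 × 0.0079167 / (1 − (1+0.0079167)^−48) = $1,957.09.
Total interest on Loan B = 48 × $1,957.09 − $77,900 = $16,040.32.
Loan B is lower by $6,427.08.

Loan B by $6,427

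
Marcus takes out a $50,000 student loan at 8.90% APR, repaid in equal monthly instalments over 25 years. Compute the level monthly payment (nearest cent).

At 8.90% the monthly rate is 0.0074167, so the payment is 50,000 × 0.0074167 / (1 − 1.0074167^−300) = $416.18.

$416.18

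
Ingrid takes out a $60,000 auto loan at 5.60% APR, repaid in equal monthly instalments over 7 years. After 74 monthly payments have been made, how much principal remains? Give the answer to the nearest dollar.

$8,433

With monthly rate i = 5.6%/12 = 0.0046667, the balance after k of n payments is P · [(1+i)^n − (1+i)^k] / [(1+i)^n − 1].
(1+0.0046667)^84 = 1.47858887 and (1+0.0046667)^74 = 1.41132652, so the balance is 60,000 × (1.47858887 − 1.41132652) / (1.47858887 − 1) = $8,432.59.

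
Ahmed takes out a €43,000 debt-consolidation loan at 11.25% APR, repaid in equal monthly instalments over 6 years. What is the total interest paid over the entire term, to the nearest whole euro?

€16,327

At 11.25% the monthly rate is 0.0093750, so the payment is 43,000 × 0.0093750 / (1 − 1.0093750^−72) = €823.98.
Total paid = 72 × €823.98 = €59,326.56; interest = €59,326.56 − €43,000 = €16,326.56.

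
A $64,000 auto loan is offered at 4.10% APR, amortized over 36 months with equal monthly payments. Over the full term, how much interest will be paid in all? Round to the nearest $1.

At 4.10% the monthly rate is 0.0034167, so the payment is 64,000 × 0.0034167 / (1 − 1.0034167^−36) = $1,892.38.
Total paid = 36 × $1,892.38 = $68,125.68; interest = $68,125.68 − $64,000 = $4,125.68.

$4,126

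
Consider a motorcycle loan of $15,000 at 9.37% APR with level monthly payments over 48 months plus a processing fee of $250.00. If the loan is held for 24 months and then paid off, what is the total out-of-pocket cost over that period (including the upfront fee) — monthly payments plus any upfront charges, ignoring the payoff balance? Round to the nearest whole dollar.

$9,272

Monthly rate = 9.37%/12 = 0.0078083; payment = 15,000 × 0.0078083 / (1 − (1+0.0078083)^−48) = $375.92.
Total outlay = 24 × $375.92 + $250.00 = $9,272.08.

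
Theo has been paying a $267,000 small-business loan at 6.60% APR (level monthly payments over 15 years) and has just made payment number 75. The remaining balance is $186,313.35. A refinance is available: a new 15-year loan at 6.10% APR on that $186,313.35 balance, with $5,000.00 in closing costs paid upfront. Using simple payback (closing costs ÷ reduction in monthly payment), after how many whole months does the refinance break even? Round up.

7 months

Current payment = 267,000 × 6.6%/12 / (1 − (1+0.0055000)^−180) = $2,340.56.
Refinanced payment = 186,313.35 × 0.0050833 / (1 − (1+0.0050833)^−180) = $1,582.30.
Monthly savings = $2,340.56 − $1,582.30 = $758.26.
Break-even = $5,000.00 / $758.26 = 6.59 → 7 months.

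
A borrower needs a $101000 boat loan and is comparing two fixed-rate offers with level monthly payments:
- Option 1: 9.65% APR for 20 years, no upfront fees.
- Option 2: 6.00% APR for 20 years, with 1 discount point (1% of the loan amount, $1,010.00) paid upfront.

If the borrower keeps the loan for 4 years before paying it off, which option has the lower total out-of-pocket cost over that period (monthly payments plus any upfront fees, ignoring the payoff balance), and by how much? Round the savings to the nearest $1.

Option 2 by $9,923

Option 1: monthly rate = 9.65%/12 = 0.0080417; payment = 101,000 × 0.0080417 / (1 − (1+0.0080417)^−240) = $951.37.
Option 2: monthly rate = 6%/12 = 0.0050000; payment = 101,000 × 0.0050000 / (1 − (1+0.0050000)^−240) = $723.60.
Over 48 months: Option 1 costs 48 × $951.37 = $45,665.76; Option 2 costs 48 × $723.60 + $1,010.00 = $35,742.80.
Option 2 is cheaper by $45,665.76 − $35,742.80 = $9,922.96.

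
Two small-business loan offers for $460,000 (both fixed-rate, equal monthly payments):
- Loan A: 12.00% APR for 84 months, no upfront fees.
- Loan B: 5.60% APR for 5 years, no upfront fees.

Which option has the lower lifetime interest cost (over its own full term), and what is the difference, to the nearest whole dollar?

Loan B by $153,635

Loan A: monthly rate = 12%/12 = 0.0100000; payment = 460,000 × 0.0100000 / (1 − (1+0.0100000)^−84) = $8,120.26.
Total interest on Loan A = 84 × $8,120.26 − $460,000 = $222,101.84.
Loan B: at 5.60% the monthly rate is 0.0046667, so the payment is 460,000 × 0.0046667 / (1 − 1.0046667^−60) = $8,807.78.
Total interest on Loan B = 60 × $8,807.78 − $460,000 = $68,466.80.
Loan B is lower by $153,635.04.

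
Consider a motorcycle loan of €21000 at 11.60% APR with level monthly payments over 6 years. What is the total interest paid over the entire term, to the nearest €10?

At 11.60% the monthly rate is 0.0096667, so the payment is 21,000 × 0.0096667 / (1 − 1.0096667^−72) = €406.20.
Total paid = 72 × €406.20 = €29,246.40; interest = €29,246.40 − €21,000 = €8,246.40.

€8,250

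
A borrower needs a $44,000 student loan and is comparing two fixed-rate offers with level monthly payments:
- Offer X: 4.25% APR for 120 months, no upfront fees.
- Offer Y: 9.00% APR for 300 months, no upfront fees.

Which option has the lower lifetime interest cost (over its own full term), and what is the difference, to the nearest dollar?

Offer X: monthly rate = 4.25%/12 = 0.0035417; payment = 44,000 × 0.0035417 / (1 − (1+0.0035417)^−120) = $450.73.
Total interest on Offer X = 120 × $450.73 − $44,000 = $10,087.60.
Offer Y: at 9.00% the monthly rate is 0.0075000, so the payment is 44,000 × 0.0075000 / (1 − 1.0075000^−300) = $369.25.
Total interest on Offer Y = 300 × $369.25 − $44,000 = $66,775.00.
Offer X is lower by $56,687.40.

Offer X by $56,687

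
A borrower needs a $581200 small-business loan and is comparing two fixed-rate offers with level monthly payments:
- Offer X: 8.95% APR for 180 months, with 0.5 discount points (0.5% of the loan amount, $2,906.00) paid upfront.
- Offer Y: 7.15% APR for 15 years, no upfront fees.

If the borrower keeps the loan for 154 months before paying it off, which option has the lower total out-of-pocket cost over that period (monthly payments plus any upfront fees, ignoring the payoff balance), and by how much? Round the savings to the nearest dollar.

Offer Y by $96,044

Offer X: monthly rate = 8.95%/12 = 0.0074583; payment = 581,200 × 0.0074583 / (1 − (1+0.0074583)^−180) = $5,877.64.
Offer Y: at 7.15% the monthly rate is 0.0059583, so the payment is 581,200 × 0.0059583 / (1 − 1.0059583^−180) = $5,272.85.
Over 154 months: Offer X costs 154 × $5,877.64 + $2,906.00 = $908,062.56; Offer Y costs 154 × $5,272.85 = $812,018.90.
Offer Y is cheaper by $908,062.56 − $812,018.90 = $96,043.66.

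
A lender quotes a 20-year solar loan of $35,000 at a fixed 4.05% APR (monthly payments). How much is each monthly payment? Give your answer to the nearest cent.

At 4.05% the monthly rate is 0.0033750, so the payment is 35,000 × 0.0033750 / (1 − 1.0033750^−240) = $213.02.

$213.02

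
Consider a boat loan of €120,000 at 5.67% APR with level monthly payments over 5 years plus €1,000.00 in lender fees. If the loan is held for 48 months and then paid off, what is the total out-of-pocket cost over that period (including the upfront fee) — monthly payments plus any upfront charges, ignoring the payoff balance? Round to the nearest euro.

€111,475

Monthly rate = 5.67%/12 = 0.0047250; payment = 120,000 × 0.0047250 / (1 − (1+0.0047250)^−60) = €2,301.57.
Total outlay = 48 × €2,301.57 + €1,000.00 = €111,475.36.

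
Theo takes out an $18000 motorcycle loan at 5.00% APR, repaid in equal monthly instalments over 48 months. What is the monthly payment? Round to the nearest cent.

$414.53

At 5.00% the monthly rate is 0.0041667, so the payment is 18,000 × 0.0041667 / (1 − 1.0041667^−48) = $414.53.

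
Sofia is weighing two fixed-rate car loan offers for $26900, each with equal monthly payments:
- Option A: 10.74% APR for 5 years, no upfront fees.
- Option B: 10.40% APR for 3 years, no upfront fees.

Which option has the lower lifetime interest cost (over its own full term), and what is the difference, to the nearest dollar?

Option A: at 10.74% the monthly rate is 0.0089500, so the payment is 26,900 × 0.0089500 / (1 − 1.0089500^−60) = $581.39.
Total interest on Option A = 60 × $581.39 − $26,900 = $7,983.40.
Option B: monthly rate = 10.4%/12 = 0.0086667; payment = 26,900 × 0.0086667 / (1 − (1+0.0086667)^−36) = $873.05.
Total interest on Option B = 36 × $873.05 − $26,900 = $4,529.80.
Option B is lower by $3,453.60.

Option B by $3,454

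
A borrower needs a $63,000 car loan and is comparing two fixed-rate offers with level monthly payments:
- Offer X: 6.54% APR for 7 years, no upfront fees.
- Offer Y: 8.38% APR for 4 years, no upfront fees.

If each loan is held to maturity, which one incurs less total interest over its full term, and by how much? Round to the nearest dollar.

Offer Y by $4,320

Offer X: monthly rate = 6.54%/12 = 0.0054500; payment = 63,000 × 0.0054500 / (1 − (1+0.0054500)^−84) = $936.73.
Total interest on Offer X = 84 × $936.73 − $63,000 = $15,685.32.
Offer Y: at 8.38% the monthly rate is 0.0069833, so the payment is 63,000 × 0.0069833 / (1 − 1.0069833^−48) = $1,549.28.
Total interest on Offer Y = 48 × $1,549.28 − $63,000 = $11,365.44.
Offer Y is lower by $4,319.88.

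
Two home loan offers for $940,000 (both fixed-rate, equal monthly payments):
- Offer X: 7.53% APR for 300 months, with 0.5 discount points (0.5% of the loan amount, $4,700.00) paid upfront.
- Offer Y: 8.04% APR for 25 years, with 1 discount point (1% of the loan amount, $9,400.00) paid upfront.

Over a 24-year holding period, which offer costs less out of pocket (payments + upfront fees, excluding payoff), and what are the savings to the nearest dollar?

Offer X: at 7.53% the monthly rate is 0.0062750, so the payment is 940,000 × 0.0062750 / (1 − 1.0062750^−300) = $6,964.87.
Offer Y: monthly rate = 8.04%/12 = 0.0067000; payment = 940,000 × 0.0067000 / (1 − (1+0.0067000)^−300) = $7,280.00.
Over 288 months: Offer X costs 288 × $6,964.87 + $4,700.00 = $2,010,582.56; Offer Y costs 288 × $7,280.00 + $9,400.00 = $2,106,040.00.
Offer X is cheaper by $2,106,040.00 − $2,010,582.56 = $95,457.44.

Offer X by $95,457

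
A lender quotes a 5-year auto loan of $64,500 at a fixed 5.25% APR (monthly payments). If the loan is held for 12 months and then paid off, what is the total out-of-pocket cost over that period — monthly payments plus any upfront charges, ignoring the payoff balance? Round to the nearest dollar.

At 5.25% the monthly rate is 0.0043750, so the payment is 64,500 × 0.0043750 / (1 − 1.0043750^−60) = $1,224.60.
Total outlay = 12 × $1,224.60 = $14,695.20.

$14,695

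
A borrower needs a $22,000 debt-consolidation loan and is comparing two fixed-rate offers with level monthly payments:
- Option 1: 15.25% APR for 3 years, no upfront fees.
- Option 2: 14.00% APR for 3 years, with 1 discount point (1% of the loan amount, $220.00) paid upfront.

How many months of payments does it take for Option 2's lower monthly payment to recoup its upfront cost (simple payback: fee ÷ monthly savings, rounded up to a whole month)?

Option 1: at 15.25% the monthly rate is 0.0127083, so the payment is 22,000 × 0.0127083 / (1 − 1.0127083^−36) = $765.33.
Option 2: monthly rate = 14%/12 = 0.0116667; payment = 22,000 × 0.0116667 / (1 − (1+0.0116667)^−36) = $751.91.
Monthly savings = $765.33 − $751.91 = $13.42.
Break-even = $220.00 / $13.42 = 16.39 → 17 months.

17 months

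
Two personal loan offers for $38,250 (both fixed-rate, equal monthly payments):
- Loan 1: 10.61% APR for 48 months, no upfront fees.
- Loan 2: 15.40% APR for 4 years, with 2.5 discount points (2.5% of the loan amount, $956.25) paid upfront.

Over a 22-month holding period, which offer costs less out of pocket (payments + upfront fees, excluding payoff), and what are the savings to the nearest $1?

Loan 1 by $2,957

Loan 1: at 10.61% the monthly rate is 0.0088417, so the payment is 38,250 × 0.0088417 / (1 − 1.0088417^−48) = $981.36.
Loan 2: at 15.40% the monthly rate is 0.0128333, so the payment is 38,250 × 0.0128333 / (1 − 1.0128333^−48) = $1,072.30.
Over 22 months: Loan 1 costs 22 × $981.36 = $21,589.92; Loan 2 costs 22 × $1,072.30 + $956.25 = $24,546.85.
Loan 1 is cheaper by $24,546.85 − $21,589.92 = $2,956.93.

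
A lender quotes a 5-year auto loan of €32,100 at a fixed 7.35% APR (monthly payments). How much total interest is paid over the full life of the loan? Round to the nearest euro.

Monthly rate = 7.35%/12 = 0.0061250; payment = 32,100 × 0.0061250 / (1 − (1+0.0061250)^−60) = €640.93.
Total paid = 60 × €640.93 = €38,455.80; interest = €38,455.80 − €32,100 = €6,355.80.

€6,356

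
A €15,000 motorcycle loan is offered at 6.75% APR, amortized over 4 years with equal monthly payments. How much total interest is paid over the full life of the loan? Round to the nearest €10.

At 6.75% the monthly rate is 0.0056250, so the payment is 15,000 × 0.0056250 / (1 − 1.0056250^−48) = €357.46.
Total paid = 48 × €357.46 = €17,158.08; interest = €17,158.08 − €15,000 = €2,158.08.

€2,160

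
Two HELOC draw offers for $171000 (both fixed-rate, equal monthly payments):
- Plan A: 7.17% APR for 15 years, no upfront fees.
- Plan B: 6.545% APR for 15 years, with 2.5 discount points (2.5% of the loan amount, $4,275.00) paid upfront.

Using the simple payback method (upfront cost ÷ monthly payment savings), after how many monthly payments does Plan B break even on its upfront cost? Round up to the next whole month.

72 months

Plan A: monthly rate = 7.17%/12 = 0.0059750; payment = 171,000 × 0.0059750 / (1 − (1+0.0059750)^−180) = $1,553.29.
Plan B: at 6.545% the monthly rate is 0.0054542, so the payment is 171,000 × 0.0054542 / (1 − 1.0054542^−180) = $1,493.83.
Monthly savings = $1,553.29 − $1,493.83 = $59.46.
Break-even = $4,275.00 / $59.46 = 71.90 → 72 months.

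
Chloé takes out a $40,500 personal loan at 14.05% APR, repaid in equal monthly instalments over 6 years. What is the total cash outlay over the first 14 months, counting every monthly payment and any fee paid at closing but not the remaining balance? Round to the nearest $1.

$11,699

At 14.05% the monthly rate is 0.0117083, so the payment is 40,500 × 0.0117083 / (1 − 1.0117083^−72) = $835.62.
Total outlay = 14 × $835.62 = $11,698.68.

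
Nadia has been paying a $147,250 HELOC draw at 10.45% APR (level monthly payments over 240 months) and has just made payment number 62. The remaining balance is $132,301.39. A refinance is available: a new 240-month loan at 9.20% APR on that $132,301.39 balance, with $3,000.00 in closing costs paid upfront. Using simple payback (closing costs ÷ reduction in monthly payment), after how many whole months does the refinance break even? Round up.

Current payment = 147,250 × 10.45%/12 / (1 − (1+0.0087083)^−240) = $1,465.17.
Refinanced payment = 132,301.39 × 0.0076667 / (1 − (1+0.0076667)^−240) = $1,207.42.
Monthly savings = $1,465.17 − $1,207.42 = $257.75.
Break-even = $3,000.00 / $257.75 = 11.64 → 12 months.

12 months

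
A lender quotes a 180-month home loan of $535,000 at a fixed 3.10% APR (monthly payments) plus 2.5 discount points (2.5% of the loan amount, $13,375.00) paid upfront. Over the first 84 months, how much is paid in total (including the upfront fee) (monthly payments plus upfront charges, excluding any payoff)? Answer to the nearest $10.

$325,890

At 3.10% the monthly rate is 0.0025833, so the payment is 535,000 × 0.0025833 / (1 − 1.0025833^−180) = $3,720.40.
Total outlay = 84 × $3,720.40 + $13,375.00 = $325,888.60.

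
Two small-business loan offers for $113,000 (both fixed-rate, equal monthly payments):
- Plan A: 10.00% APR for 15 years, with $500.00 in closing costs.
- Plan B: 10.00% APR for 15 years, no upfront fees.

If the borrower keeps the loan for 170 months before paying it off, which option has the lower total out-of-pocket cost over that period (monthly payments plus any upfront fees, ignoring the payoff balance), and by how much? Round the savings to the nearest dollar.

Plan A: monthly rate = 10%/12 = 0.0083333; payment = 113,000 × 0.0083333 / (1 − (1+0.0083333)^−180) = $1,214.30.
Plan B: at 10.00% the monthly rate is 0.0083333, so the payment is 113,000 × 0.0083333 / (1 − 1.0083333^−180) = $1,214.30.
Over 170 months: Plan A costs 170 × $1,214.30 + $500.00 = $206,931.00; Plan B costs 170 × $1,214.30 = $206,431.00.
Plan B is cheaper by $206,931.00 − $206,431.00 = $500.00.

Plan B by $500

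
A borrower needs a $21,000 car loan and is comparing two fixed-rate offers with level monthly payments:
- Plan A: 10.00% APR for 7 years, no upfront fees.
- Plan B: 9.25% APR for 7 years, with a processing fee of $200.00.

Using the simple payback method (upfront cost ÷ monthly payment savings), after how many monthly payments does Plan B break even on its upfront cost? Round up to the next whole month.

Plan A: at 10.00% the monthly rate is 0.0083333, so the payment is 21,000 × 0.0083333 / (1 − 1.0083333^−84) = $348.62.
Plan B: monthly rate = 9.25%/12 = 0.0077083; payment = 21,000 × 0.0077083 / (1 − (1+0.0077083)^−84) = $340.54.
Monthly savings = $348.62 − $340.54 = $8.08.
Break-even = $200.00 / $8.08 = 24.75 → 25 months.

25 months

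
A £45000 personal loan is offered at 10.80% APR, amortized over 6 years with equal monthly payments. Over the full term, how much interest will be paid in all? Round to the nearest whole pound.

Monthly rate = 10.8%/12 = 0.0090000; payment = 45,000 × 0.0090000 / (1 − (1+0.0090000)^−72) = £851.93.
Total paid = 72 × £851.93 = £61,338.96; interest = £61,338.96 − £45,000 = £16,338.96.

£16,339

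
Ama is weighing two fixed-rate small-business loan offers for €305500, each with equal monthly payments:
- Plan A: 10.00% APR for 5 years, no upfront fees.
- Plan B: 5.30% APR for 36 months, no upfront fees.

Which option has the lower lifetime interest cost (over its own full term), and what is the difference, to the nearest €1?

Plan A: monthly rate = 10%/12 = 0.0083333; payment = 305,500 × 0.0083333 / (1 − (1+0.0083333)^−60) = €6,490.97.
Total interest on Plan A = 60 × €6,490.97 − €305,500 = €83,958.20.
Plan B: at 5.30% the monthly rate is 0.0044167, so the payment is 305,500 × 0.0044167 / (1 − 1.0044167^−36) = €9,197.31.
Total interest on Plan B = 36 × €9,197.31 − €305,500 = €25,603.16.
Plan B is lower by €58,355.04.

Plan B by €58,355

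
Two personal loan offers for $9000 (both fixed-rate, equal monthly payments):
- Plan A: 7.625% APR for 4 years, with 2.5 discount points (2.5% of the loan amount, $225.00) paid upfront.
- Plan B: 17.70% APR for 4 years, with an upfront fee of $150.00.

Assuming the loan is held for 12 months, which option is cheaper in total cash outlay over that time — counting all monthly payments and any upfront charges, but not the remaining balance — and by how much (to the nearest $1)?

Plan A: monthly rate = 7.625%/12 = 0.0063542; payment = 9,000 × 0.0063542 / (1 − (1+0.0063542)^−48) = $218.14.
Plan B: monthly rate = 17.7%/12 = 0.0147500; payment = 9,000 × 0.0147500 / (1 − (1+0.0147500)^−48) = $262.97.
Over 12 months: Plan A costs 12 × $218.14 + $225.00 = $2,842.68; Plan B costs 12 × $262.97 + $150.00 = $3,305.64.
Plan A is cheaper by $3,305.64 − $2,842.68 = $462.96.

Plan A by $463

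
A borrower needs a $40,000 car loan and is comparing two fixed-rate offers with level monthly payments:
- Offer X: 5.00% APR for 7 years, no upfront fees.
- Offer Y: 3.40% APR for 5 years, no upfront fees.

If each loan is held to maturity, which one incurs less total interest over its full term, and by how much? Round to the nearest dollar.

Offer Y by $3,937

Offer X: monthly rate = 5%/12 = 0.0041667; payment = 40,000 × 0.0041667 / (1 − (1+0.0041667)^−84) = $565.36.
Total interest on Offer X = 84 × $565.36 − $40,000 = $7,490.24.
Offer Y: at 3.40% the monthly rate is 0.0028333, so the payment is 40,000 × 0.0028333 / (1 − 1.0028333^−60) = $725.88.
Total interest on Offer Y = 60 × $725.88 − $40,000 = $3,552.80.
Offer Y is lower by $3,937.44.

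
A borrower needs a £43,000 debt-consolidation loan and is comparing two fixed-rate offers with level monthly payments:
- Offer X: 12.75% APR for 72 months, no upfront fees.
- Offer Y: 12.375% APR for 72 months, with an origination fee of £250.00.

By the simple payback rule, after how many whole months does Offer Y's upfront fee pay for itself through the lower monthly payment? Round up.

30 months

Offer X: monthly rate = 12.75%/12 = 0.0106250; payment = 43,000 × 0.0106250 / (1 − (1+0.0106250)^−72) = £857.52.
Offer Y: at 12.375% the monthly rate is 0.0103125, so the payment is 43,000 × 0.0103125 / (1 − 1.0103125^−72) = £849.07.
Monthly savings = £857.52 − £849.07 = £8.45.
Break-even = £250.00 / £8.45 = 29.59 → 30 months.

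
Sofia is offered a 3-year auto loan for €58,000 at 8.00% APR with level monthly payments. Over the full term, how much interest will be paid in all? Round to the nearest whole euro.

€7,430

Monthly rate = 8%/12 = 0.0066667; payment = 58,000 × 0.0066667 / (1 − (1+0.0066667)^−36) = €1,817.51.
Total paid = 36 × €1,817.51 = €65,430.36; interest = €65,430.36 − €58,000 = €7,430.36.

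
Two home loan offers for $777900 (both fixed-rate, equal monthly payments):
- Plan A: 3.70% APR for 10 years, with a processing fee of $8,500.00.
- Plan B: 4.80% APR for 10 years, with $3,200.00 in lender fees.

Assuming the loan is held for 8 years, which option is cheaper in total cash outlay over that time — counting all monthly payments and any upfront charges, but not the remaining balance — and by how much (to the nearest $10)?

Plan A: monthly rate = 3.7%/12 = 0.0030833; payment = 777,900 × 0.0030833 / (1 − (1+0.0030833)^−120) = $7,765.42.
Plan B: monthly rate = 4.8%/12 = 0.0040000; payment = 777,900 × 0.0040000 / (1 − (1+0.0040000)^−120) = $8,175.00.
Over 96 months: Plan A costs 96 × $7,765.42 + $8,500.00 = $753,980.32; Plan B costs 96 × $8,175.00 + $3,200.00 = $788,000.00.
Plan A is cheaper by $788,000.00 − $753,980.32 = $34,019.68.

Plan A by $34,020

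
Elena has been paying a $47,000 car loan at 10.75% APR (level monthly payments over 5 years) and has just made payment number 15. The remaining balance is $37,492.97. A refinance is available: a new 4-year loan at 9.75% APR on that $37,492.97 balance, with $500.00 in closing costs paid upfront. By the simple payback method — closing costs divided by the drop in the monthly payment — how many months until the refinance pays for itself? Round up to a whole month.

Current payment = 47,000 × 10.75%/12 / (1 − (1+0.0089583)^−60) = $1,016.04.
Refinanced payment = 37,492.97 × 0.0081250 / (1 − (1+0.0081250)^−48) = $946.42.
Monthly savings = $1,016.04 − $946.42 = $69.62.
Break-even = $500.00 / $69.62 = 7.18 → 8 months.

8 months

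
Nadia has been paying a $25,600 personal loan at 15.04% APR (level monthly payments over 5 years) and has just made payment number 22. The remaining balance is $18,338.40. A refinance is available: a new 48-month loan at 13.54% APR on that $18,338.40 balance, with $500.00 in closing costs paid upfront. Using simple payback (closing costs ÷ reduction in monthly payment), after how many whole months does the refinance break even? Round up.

5 months

Current payment = 25,600 × 15.04%/12 / (1 − (1+0.0125333)^−60) = $609.56.
Refinanced payment = 18,338.40 × 0.0112833 / (1 − (1+0.0112833)^−48) = $496.90.
Monthly savings = $609.56 − $496.90 = $112.66.
Break-even = $500.00 / $112.66 = 4.44 → 5 months.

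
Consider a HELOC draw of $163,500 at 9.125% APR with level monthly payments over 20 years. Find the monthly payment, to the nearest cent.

At 9.125% the monthly rate is 0.0076042, so the payment is 163,500 × 0.0076042 / (1 − 1.0076042^−240) = $1,484.22.

$1,484.22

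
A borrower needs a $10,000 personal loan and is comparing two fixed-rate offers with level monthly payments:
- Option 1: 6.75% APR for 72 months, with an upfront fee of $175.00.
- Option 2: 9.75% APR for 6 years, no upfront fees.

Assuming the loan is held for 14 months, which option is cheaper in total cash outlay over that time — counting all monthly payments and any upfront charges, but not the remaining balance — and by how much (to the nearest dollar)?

Option 1 by $31

Option 1: monthly rate = 6.75%/12 = 0.0056250; payment = 10,000 × 0.0056250 / (1 − (1+0.0056250)^−72) = $169.29.
Option 2: at 9.75% the monthly rate is 0.0081250, so the payment is 10,000 × 0.0081250 / (1 − 1.0081250^−72) = $184.00.
Over 14 months: Option 1 costs 14 × $169.29 + $175.00 = $2,545.06; Option 2 costs 14 × $184.00 = $2,576.00.
Option 1 is cheaper by $2,576.00 − $2,545.06 = $30.94.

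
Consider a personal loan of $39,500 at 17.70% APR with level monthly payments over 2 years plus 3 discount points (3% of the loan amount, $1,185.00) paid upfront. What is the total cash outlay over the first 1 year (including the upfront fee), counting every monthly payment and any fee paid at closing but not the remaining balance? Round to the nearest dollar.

Monthly rate = 17.7%/12 = 0.0147500; payment = 39,500 × 0.0147500 / (1 − (1+0.0147500)^−24) = $1,966.28.
Total outlay = 12 × $1,966.28 + $1,185.00 = $24,780.36.

$24,780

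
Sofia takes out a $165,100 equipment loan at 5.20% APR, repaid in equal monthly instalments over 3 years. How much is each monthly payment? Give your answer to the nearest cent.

$4,963.03

At 5.20% the monthly rate is 0.0043333, so the payment is 165,100 × 0.0043333 / (1 − 1.0043333^−36) = $4,963.03.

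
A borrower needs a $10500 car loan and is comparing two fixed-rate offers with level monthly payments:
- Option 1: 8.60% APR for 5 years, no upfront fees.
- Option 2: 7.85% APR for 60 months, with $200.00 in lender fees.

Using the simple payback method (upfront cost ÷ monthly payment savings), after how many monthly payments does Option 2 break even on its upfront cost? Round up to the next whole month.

53 months

Option 1: at 8.60% the monthly rate is 0.0071667, so the payment is 10,500 × 0.0071667 / (1 − 1.0071667^−60) = $215.93.
Option 2: at 7.85% the monthly rate is 0.0065417, so the payment is 10,500 × 0.0065417 / (1 − 1.0065417^−60) = $212.15.
Monthly savings = $215.93 − $212.15 = $3.78.
Break-even = $200.00 / $3.78 = 52.91 → 53 months.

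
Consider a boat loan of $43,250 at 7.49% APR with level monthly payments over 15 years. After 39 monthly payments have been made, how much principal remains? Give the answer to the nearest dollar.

With monthly rate i = 7.49%/12 = 0.0062417, the balance after k of n payments is P · [(1+i)^n − (1+i)^k] / [(1+i)^n − 1].
(1+0.0062417)^180 = 3.06487954 and (1+0.0062417)^39 = 1.27464595, so the balance is 43,250 × (3.06487954 − 1.27464595) / (3.06487954 − 1) = $37,497.39.

$37,497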